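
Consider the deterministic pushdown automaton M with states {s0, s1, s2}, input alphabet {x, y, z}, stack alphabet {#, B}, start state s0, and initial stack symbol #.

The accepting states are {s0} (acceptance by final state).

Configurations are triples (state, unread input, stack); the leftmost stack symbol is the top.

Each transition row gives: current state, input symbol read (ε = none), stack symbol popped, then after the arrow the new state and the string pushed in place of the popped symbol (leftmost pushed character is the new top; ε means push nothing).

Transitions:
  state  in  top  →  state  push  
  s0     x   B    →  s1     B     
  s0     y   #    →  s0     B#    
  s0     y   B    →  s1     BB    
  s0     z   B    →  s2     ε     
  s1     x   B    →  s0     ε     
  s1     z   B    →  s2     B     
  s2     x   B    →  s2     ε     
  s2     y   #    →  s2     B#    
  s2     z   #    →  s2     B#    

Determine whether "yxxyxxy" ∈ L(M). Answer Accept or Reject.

Accept

(s0, yxxyxxy, #) ⊢ (s0, xxyxxy, B#) ⊢ (s1, xyxxy, B#) ⊢ (s0, yxxy, #) ⊢ (s0, xxy, B#) ⊢ (s1, xy, B#) ⊢ (s0, y, #) ⊢ (s0, ε, B#)
All input consumed; state s0 ∈ F.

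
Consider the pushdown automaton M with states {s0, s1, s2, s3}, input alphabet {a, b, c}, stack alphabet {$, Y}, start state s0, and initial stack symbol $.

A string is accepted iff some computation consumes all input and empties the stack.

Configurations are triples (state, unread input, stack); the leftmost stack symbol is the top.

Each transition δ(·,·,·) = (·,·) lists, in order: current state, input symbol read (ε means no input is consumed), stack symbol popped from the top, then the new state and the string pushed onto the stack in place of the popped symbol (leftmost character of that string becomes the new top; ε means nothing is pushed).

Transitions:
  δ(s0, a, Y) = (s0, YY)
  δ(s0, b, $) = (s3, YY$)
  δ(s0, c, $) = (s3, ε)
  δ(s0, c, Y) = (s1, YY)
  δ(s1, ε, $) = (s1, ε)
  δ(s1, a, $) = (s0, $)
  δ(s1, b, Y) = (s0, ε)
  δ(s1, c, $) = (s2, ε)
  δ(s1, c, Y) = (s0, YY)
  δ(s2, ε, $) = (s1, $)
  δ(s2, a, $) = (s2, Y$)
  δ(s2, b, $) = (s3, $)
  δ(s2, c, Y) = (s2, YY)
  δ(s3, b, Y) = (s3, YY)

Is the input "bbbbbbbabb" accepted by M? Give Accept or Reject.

No computation consumes all input and empties the stack.

Reject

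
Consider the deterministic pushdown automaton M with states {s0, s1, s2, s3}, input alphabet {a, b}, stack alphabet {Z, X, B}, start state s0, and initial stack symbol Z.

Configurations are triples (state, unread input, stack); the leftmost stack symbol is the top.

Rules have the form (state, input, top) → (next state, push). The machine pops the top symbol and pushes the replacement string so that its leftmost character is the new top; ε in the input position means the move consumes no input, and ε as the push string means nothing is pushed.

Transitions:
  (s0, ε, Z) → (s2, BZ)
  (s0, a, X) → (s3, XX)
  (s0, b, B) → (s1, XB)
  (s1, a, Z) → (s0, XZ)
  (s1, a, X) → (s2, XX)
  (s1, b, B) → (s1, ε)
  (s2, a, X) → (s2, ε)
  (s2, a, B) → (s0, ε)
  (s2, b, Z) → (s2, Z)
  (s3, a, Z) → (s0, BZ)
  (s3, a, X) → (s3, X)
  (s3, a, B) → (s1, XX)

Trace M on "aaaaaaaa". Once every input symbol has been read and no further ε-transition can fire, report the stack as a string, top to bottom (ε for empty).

BZ

(s0, aaaaaaaa, Z)
  ε-move, top Z: go to s2, push BZ → (s2, aaaaaaaa, BZ)
  read a, top B: go to s0, push ε → (s0, aaaaaaa, Z)
  ε-move, top Z: go to s2, push BZ → (s2, aaaaaaa, BZ)
  read a, top B: go to s0, push ε → (s0, aaaaaa, Z)
  ε-move, top Z: go to s2, push BZ → (s2, aaaaaa, BZ)
  read a, top B: go to s0, push ε → (s0, aaaaa, Z)
  ε-move, top Z: go to s2, push BZ → (s2, aaaaa, BZ)
  read a, top B: go to s0, push ε → (s0, aaaa, Z)
  ε-move, top Z: go to s2, push BZ → (s2, aaaa, BZ)
  read a, top B: go to s0, push ε → (s0, aaa, Z)
  ε-move, top Z: go to s2, push BZ → (s2, aaa, BZ)
  read a, top B: go to s0, push ε → (s0, aa, Z)
  ε-move, top Z: go to s2, push BZ → (s2, aa, BZ)
  read a, top B: go to s0, push ε → (s0, a, Z)
  ε-move, top Z: go to s2, push BZ → (s2, a, BZ)
  read a, top B: go to s0, push ε → (s0, ε, Z)
  ε-move, top Z: go to s2, push BZ → (s2, ε, BZ)
All input consumed in state s2 with stack BZ.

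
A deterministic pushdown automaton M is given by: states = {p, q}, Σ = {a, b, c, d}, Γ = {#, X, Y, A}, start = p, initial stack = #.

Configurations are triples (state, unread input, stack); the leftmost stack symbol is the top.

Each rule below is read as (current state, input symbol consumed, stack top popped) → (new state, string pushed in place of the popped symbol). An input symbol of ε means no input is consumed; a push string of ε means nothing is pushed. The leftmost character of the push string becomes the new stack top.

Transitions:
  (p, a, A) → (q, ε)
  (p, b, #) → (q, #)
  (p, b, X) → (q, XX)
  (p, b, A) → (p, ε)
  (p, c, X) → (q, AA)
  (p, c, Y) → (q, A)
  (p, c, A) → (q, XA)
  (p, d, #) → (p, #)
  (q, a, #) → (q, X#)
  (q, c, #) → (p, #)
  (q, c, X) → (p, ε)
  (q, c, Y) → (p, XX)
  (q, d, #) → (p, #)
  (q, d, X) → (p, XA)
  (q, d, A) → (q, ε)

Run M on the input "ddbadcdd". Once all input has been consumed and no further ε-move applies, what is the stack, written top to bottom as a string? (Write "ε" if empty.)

(p, ddbadcdd, #) ⊢ (p, dbadcdd, #) ⊢ (p, badcdd, #) ⊢ (q, adcdd, #) ⊢ (q, dcdd, X#) ⊢ (p, cdd, XA#) ⊢ (q, dd, AAA#) ⊢ (q, d, AA#) ⊢ (q, ε, A#)
All input consumed in state q with stack A#.

A#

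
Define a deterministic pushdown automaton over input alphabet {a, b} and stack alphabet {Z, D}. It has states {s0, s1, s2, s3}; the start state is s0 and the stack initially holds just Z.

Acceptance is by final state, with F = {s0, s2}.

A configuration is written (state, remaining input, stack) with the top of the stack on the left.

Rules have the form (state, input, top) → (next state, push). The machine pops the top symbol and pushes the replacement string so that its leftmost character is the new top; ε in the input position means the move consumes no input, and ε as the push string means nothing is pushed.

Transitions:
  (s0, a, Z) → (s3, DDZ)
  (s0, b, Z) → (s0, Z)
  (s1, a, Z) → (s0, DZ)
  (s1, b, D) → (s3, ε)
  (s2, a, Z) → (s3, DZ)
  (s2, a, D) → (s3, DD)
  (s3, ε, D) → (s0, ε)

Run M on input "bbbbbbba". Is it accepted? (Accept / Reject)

(s0, bbbbbbba, Z)
  read b, top Z: go to s0, push Z → (s0, bbbbbba, Z)
  read b, top Z: go to s0, push Z → (s0, bbbbba, Z)
  read b, top Z: go to s0, push Z → (s0, bbbba, Z)
  read b, top Z: go to s0, push Z → (s0, bbba, Z)
  read b, top Z: go to s0, push Z → (s0, bba, Z)
  read b, top Z: go to s0, push Z → (s0, ba, Z)
  read b, top Z: go to s0, push Z → (s0, a, Z)
  read a, top Z: go to s3, push DDZ → (s3, ε, DDZ)
  ε-move, top D: go to s0, push ε → (s0, ε, DZ)
All input consumed; state s0 ∈ F.

Accept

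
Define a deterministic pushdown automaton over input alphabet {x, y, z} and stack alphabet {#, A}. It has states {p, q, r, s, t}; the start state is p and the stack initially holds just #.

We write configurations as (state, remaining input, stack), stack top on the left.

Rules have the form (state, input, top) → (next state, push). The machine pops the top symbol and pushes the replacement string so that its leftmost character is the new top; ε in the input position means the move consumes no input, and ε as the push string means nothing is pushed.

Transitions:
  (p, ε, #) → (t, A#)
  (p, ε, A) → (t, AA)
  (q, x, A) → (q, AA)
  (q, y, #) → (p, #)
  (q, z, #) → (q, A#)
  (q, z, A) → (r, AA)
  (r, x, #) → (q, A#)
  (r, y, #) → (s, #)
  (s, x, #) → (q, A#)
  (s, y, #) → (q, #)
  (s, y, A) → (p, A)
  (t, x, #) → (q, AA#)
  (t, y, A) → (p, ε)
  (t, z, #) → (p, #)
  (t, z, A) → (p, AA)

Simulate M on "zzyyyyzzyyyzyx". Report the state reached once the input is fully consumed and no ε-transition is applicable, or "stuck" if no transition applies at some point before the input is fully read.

stuck

(p, zzyyyyzzyyyzyx, #)
  ε-move, top #: go to t, push A# → (t, zzyyyyzzyyyzyx, A#)
  read z, top A: go to p, push AA → (p, zyyyyzzyyyzyx, AA#)
  ε-move, top A: go to t, push AA → (t, zyyyyzzyyyzyx, AAA#)
  read z, top A: go to p, push AA → (p, yyyyzzyyyzyx, AAAA#)
  ε-move, top A: go to t, push AA → (t, yyyyzzyyyzyx, AAAAA#)
  read y, top A: go to p, push ε → (p, yyyzzyyyzyx, AAAA#)
  ε-move, top A: go to t, push AA → (t, yyyzzyyyzyx, AAAAA#)
  read y, top A: go to p, push ε → (p, yyzzyyyzyx, AAAA#)
  ε-move, top A: go to t, push AA → (t, yyzzyyyzyx, AAAAA#)
  read y, top A: go to p, push ε → (p, yzzyyyzyx, AAAA#)
  ε-move, top A: go to t, push AA → (t, yzzyyyzyx, AAAAA#)
  read y, top A: go to p, push ε → (p, zzyyyzyx, AAAA#)
  ε-move, top A: go to t, push AA → (t, zzyyyzyx, AAAAA#)
  read z, top A: go to p, push AA → (p, zyyyzyx, AAAAAA#)
  ε-move, top A: go to t, push AA → (t, zyyyzyx, AAAAAAA#)
  read z, top A: go to p, push AA → (p, yyyzyx, AAAAAAAA#)
  ε-move, top A: go to t, push AA → (t, yyyzyx, AAAAAAAAA#)
  read y, top A: go to p, push ε → (p, yyzyx, AAAAAAAA#)
  ε-move, top A: go to t, push AA → (t, yyzyx, AAAAAAAAA#)
  read y, top A: go to p, push ε → (p, yzyx, AAAAAAAA#)
  ε-move, top A: go to t, push AA → (t, yzyx, AAAAAAAAA#)
  read y, top A: go to p, push ε → (p, zyx, AAAAAAAA#)
  ε-move, top A: go to t, push AA → (t, zyx, AAAAAAAAA#)
  read z, top A: go to p, push AA → (p, yx, AAAAAAAAAA#)
  ε-move, top A: go to t, push AA → (t, yx, AAAAAAAAAAA#)
  read y, top A: go to p, push ε → (p, x, AAAAAAAAAA#)
  ε-move, top A: go to t, push AA → (t, x, AAAAAAAAAAA#)
No transition for (t, x, top A); M blocks with input x remaining.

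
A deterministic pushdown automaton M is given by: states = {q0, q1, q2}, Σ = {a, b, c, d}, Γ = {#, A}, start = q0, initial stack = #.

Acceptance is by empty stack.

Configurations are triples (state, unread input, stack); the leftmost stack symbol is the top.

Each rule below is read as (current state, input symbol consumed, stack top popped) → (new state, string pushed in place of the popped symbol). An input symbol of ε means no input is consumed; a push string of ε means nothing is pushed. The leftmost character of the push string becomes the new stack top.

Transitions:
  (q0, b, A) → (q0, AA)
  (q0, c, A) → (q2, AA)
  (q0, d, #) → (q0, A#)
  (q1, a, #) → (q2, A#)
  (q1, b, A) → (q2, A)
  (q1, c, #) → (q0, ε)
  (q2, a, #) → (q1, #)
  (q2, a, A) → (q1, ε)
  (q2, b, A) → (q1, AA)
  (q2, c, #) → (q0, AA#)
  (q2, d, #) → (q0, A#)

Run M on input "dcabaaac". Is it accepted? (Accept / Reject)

(q0, dcabaaac, #)
  read d, top #: go to q0, push A# → (q0, cabaaac, A#)
  read c, top A: go to q2, push AA → (q2, abaaac, AA#)
  read a, top A: go to q1, push ε → (q1, baaac, A#)
  read b, top A: go to q2, push A → (q2, aaac, A#)
  read a, top A: go to q1, push ε → (q1, aac, #)
  read a, top #: go to q2, push A# → (q2, ac, A#)
  read a, top A: go to q1, push ε → (q1, c, #)
  read c, top #: go to q0, push ε → (q0, ε, ε)
All input consumed and the stack is empty.

Accept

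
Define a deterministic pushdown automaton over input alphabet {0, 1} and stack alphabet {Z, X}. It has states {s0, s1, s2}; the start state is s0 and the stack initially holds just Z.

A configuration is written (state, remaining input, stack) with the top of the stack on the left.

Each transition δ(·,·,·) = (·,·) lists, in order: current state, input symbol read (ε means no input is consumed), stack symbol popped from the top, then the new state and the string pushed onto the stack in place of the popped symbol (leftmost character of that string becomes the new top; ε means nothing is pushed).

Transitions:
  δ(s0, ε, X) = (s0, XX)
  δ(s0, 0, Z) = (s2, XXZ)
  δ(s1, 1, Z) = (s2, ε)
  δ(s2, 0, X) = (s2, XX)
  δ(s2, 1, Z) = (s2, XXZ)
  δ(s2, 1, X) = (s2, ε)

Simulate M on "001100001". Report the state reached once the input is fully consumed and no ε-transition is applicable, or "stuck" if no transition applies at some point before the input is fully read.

(s0, 001100001, Z) ⊢ (s2, 01100001, XXZ) ⊢ (s2, 1100001, XXXZ) ⊢ (s2, 100001, XXZ) ⊢ (s2, 00001, XZ) ⊢ (s2, 0001, XXZ) ⊢ (s2, 001, XXXZ) ⊢ (s2, 01, XXXXZ) ⊢ (s2, 1, XXXXXZ) ⊢ (s2, ε, XXXXZ)
All input consumed; M is in state s2.

s2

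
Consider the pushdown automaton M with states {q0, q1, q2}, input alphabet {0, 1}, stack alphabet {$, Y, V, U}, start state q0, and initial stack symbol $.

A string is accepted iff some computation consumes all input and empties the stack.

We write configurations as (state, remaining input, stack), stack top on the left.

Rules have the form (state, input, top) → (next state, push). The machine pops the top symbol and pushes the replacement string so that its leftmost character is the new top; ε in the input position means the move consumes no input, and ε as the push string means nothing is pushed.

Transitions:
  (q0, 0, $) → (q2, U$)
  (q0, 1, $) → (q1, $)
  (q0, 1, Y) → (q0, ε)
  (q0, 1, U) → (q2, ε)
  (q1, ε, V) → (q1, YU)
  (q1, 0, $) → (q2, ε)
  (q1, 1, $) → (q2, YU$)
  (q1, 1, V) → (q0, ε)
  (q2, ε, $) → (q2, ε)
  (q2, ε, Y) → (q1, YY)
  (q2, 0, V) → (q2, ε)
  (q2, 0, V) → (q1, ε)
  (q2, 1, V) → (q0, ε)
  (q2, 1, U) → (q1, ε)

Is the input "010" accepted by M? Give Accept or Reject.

Accept

One accepting computation: (q0, 010, $) ⊢ (q2, 10, U$) ⊢ (q1, 0, $) ⊢ (q2, ε, ε)
All input consumed and the stack is empty.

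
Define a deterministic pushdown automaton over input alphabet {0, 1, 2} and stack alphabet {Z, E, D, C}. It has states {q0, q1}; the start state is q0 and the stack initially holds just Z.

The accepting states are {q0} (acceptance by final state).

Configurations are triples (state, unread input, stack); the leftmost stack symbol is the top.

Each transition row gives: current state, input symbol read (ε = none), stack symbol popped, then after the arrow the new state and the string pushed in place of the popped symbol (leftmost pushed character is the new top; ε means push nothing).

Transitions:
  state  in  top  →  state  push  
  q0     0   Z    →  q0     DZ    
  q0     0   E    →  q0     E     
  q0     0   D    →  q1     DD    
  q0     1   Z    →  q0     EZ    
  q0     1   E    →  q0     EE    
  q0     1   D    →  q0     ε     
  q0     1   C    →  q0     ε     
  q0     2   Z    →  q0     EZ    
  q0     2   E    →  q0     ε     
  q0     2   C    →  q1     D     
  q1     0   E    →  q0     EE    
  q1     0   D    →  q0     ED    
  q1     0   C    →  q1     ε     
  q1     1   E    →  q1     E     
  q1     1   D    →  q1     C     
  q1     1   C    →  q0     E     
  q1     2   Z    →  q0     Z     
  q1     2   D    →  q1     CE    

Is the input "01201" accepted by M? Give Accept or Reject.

(q0, 01201, Z)
  read 0, top Z: go to q0, push DZ → (q0, 1201, DZ)
  read 1, top D: go to q0, push ε → (q0, 201, Z)
  read 2, top Z: go to q0, push EZ → (q0, 01, EZ)
  read 0, top E: go to q0, push E → (q0, 1, EZ)
  read 1, top E: go to q0, push EE → (q0, ε, EEZ)
All input consumed; state q0 ∈ F.

Accept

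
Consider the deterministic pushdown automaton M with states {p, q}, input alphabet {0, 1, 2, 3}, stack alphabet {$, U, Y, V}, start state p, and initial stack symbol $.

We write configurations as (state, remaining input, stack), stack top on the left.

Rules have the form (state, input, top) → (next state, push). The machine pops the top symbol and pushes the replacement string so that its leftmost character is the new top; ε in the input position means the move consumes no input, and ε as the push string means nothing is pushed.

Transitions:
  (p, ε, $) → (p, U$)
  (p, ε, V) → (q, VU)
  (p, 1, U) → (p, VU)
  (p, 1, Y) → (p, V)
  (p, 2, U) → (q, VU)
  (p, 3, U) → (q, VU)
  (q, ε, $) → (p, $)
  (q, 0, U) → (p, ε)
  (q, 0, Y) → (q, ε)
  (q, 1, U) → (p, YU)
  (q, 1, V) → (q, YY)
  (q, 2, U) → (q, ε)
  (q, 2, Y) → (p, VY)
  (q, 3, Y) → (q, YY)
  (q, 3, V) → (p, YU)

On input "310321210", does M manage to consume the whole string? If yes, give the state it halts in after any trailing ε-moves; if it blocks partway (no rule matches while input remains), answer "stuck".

q

(p, 310321210, $) ⊢ (p, 310321210, U$) ⊢ (q, 10321210, VU$) ⊢ (q, 0321210, YYU$) ⊢ (q, 321210, YU$) ⊢ (q, 21210, YYU$) ⊢ (p, 1210, VYYU$) ⊢ (q, 1210, VUYYU$) ⊢ (q, 210, YYUYYU$) ⊢ (p, 10, VYYUYYU$) ⊢ (q, 10, VUYYUYYU$) ⊢ (q, 0, YYUYYUYYU$) ⊢ (q, ε, YUYYUYYU$)
All input consumed; M is in state q.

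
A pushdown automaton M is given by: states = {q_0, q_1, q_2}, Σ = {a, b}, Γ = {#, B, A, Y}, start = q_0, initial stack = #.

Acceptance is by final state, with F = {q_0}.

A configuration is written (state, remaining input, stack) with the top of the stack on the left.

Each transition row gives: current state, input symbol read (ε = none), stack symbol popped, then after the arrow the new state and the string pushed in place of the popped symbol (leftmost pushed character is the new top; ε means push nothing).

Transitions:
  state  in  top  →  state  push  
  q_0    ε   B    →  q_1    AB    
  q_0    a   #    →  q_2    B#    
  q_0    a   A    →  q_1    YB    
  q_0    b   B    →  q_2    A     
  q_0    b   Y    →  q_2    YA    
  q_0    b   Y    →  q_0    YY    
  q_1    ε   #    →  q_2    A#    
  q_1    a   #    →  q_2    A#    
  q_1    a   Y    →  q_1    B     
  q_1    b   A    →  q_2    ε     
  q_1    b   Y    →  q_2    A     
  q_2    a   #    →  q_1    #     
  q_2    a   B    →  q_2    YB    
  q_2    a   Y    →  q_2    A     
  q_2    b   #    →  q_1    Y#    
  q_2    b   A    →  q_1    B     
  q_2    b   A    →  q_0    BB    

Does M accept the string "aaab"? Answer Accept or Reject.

Accept

One accepting computation: (q_0, aaab, #) ⊢ (q_2, aab, B#) ⊢ (q_2, ab, YB#) ⊢ (q_2, b, AB#) ⊢ (q_0, ε, BBB#)
All input consumed and state q_0 ∈ F.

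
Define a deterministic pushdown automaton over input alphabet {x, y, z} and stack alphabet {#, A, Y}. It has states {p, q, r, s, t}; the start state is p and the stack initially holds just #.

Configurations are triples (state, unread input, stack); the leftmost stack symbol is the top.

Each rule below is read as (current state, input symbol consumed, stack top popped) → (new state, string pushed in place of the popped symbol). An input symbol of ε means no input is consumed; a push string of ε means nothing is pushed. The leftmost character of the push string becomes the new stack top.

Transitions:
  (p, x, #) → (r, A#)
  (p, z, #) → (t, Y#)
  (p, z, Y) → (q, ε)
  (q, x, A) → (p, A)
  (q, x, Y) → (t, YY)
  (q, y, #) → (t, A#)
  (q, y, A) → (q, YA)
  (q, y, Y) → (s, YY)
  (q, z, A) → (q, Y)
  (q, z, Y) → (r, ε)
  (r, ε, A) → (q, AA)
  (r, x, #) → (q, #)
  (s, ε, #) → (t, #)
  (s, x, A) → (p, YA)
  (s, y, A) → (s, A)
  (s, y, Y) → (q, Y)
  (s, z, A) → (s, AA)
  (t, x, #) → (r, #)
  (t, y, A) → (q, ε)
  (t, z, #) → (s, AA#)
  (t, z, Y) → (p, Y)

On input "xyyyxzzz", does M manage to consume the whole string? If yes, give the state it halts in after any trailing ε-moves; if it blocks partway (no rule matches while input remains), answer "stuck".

(p, xyyyxzzz, #) ⊢ (r, yyyxzzz, A#) ⊢ (q, yyyxzzz, AA#) ⊢ (q, yyxzzz, YAA#) ⊢ (s, yxzzz, YYAA#) ⊢ (q, xzzz, YYAA#) ⊢ (t, zzz, YYYAA#) ⊢ (p, zz, YYYAA#) ⊢ (q, z, YYAA#) ⊢ (r, ε, YAA#)
All input consumed; M is in state r.

r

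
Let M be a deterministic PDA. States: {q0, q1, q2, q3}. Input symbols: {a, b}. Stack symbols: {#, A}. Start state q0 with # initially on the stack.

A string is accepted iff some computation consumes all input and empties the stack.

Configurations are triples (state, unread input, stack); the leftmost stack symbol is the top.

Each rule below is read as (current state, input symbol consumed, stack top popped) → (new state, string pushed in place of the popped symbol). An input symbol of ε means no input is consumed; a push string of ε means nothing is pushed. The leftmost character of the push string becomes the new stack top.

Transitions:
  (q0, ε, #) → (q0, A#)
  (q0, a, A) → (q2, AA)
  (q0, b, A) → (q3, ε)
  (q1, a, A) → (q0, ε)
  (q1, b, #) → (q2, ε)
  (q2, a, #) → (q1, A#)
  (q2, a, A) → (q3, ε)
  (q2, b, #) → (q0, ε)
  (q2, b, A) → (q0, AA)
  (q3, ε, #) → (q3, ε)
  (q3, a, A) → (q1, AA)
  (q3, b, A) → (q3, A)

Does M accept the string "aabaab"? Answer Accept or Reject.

(q0, aabaab, #)
  ε-move, top #: go to q0, push A# → (q0, aabaab, A#)
  read a, top A: go to q2, push AA → (q2, abaab, AA#)
  read a, top A: go to q3, push ε → (q3, baab, A#)
  read b, top A: go to q3, push A → (q3, aab, A#)
  read a, top A: go to q1, push AA → (q1, ab, AA#)
  read a, top A: go to q0, push ε → (q0, b, A#)
  read b, top A: go to q3, push ε → (q3, ε, #)
  ε-move, top #: go to q3, push ε → (q3, ε, ε)
All input consumed and the stack is empty.

Accept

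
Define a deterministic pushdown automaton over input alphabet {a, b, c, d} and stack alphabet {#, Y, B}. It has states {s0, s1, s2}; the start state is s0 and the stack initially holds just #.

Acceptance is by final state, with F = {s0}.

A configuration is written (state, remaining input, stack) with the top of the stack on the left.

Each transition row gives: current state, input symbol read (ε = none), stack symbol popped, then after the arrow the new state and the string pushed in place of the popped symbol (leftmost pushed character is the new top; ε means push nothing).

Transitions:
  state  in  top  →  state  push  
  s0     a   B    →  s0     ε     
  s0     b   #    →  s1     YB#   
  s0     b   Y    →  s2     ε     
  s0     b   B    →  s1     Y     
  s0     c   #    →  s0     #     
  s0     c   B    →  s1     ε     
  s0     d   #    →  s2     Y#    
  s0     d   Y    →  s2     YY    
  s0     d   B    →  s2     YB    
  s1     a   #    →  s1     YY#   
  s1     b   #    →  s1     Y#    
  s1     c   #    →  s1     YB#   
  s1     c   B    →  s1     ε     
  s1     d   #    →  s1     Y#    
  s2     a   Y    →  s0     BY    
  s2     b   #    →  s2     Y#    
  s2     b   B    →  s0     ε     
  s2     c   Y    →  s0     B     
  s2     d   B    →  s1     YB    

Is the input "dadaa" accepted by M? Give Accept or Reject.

Accept

(s0, dadaa, #) ⊢ (s2, adaa, Y#) ⊢ (s0, daa, BY#) ⊢ (s2, aa, YBY#) ⊢ (s0, a, BYBY#) ⊢ (s0, ε, YBY#)
All input consumed; state s0 ∈ F.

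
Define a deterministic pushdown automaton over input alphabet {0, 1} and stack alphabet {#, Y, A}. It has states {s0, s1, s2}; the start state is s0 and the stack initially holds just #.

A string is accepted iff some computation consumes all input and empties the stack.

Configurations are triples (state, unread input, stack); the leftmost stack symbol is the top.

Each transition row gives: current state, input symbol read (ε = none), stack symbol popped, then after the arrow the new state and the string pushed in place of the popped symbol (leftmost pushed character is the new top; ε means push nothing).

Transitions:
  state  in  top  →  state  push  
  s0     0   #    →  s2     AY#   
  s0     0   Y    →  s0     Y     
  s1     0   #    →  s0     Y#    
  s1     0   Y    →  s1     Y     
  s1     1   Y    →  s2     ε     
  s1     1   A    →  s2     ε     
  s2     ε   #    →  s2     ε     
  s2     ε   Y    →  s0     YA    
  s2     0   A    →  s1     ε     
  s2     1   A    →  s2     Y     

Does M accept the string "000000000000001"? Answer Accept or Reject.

Accept

(s0, 000000000000001, #) ⊢ (s2, 00000000000001, AY#) ⊢ (s1, 0000000000001, Y#) ⊢ (s1, 000000000001, Y#) ⊢ (s1, 00000000001, Y#) ⊢ (s1, 0000000001, Y#) ⊢ (s1, 000000001, Y#) ⊢ (s1, 00000001, Y#) ⊢ (s1, 0000001, Y#) ⊢ (s1, 000001, Y#) ⊢ (s1, 00001, Y#) ⊢ (s1, 0001, Y#) ⊢ (s1, 001, Y#) ⊢ (s1, 01, Y#) ⊢ (s1, 1, Y#) ⊢ (s2, ε, #) ⊢ (s2, ε, ε)
All input consumed and the stack is empty.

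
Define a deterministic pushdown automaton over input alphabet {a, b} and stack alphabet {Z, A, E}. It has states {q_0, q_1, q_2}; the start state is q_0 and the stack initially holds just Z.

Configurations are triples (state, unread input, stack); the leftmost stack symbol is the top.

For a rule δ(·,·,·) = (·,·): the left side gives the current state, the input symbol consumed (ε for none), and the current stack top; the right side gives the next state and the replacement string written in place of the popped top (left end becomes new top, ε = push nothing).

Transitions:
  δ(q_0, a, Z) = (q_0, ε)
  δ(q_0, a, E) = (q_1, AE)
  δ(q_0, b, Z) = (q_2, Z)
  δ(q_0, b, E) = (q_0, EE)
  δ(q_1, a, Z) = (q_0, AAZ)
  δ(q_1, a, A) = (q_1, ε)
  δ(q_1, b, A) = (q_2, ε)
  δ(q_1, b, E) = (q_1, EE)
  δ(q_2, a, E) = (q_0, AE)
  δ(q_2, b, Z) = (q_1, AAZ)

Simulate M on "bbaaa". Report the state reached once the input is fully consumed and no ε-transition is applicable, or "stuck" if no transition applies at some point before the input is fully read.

(q_0, bbaaa, Z)
  read b, top Z: go to q_2, push Z → (q_2, baaa, Z)
  read b, top Z: go to q_1, push AAZ → (q_1, aaa, AAZ)
  read a, top A: go to q_1, push ε → (q_1, aa, AZ)
  read a, top A: go to q_1, push ε → (q_1, a, Z)
  read a, top Z: go to q_0, push AAZ → (q_0, ε, AAZ)
All input consumed; M is in state q_0.

q_0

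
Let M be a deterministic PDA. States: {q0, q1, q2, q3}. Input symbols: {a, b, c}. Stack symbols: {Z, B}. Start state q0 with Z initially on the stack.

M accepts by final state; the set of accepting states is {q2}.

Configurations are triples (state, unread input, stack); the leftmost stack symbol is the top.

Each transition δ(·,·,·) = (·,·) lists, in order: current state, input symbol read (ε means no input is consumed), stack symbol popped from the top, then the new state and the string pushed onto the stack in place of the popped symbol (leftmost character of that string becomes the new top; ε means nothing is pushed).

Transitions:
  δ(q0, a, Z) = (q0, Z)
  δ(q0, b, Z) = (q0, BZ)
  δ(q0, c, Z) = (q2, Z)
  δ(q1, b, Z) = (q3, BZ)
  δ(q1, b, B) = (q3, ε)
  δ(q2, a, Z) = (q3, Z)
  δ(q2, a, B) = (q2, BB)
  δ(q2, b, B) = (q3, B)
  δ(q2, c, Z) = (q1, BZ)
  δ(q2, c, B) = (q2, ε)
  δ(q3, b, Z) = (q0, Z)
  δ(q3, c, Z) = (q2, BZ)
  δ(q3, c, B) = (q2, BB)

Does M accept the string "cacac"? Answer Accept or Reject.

Accept

(q0, cacac, Z) ⊢ (q2, acac, Z) ⊢ (q3, cac, Z) ⊢ (q2, ac, BZ) ⊢ (q2, c, BBZ) ⊢ (q2, ε, BZ)
All input consumed; state q2 ∈ F.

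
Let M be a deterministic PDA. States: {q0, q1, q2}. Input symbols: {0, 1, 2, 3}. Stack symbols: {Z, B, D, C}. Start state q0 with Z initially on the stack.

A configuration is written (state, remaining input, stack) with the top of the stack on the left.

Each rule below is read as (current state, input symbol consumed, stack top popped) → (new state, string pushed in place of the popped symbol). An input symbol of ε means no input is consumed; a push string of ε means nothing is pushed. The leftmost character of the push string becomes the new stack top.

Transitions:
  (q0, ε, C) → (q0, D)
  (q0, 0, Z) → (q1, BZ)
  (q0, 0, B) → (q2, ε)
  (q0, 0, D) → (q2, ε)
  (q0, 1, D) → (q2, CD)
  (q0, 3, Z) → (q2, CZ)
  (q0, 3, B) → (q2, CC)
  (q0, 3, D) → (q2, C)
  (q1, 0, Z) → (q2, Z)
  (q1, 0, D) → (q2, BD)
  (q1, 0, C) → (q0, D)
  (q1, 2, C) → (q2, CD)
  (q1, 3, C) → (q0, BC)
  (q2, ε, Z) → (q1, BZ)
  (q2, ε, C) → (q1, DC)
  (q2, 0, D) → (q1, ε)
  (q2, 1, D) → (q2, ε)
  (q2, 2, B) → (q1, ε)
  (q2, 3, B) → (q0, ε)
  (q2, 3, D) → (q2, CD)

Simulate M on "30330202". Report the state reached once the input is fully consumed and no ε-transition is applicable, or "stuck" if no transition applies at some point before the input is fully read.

(q0, 30330202, Z)
  read 3, top Z: go to q2, push CZ → (q2, 0330202, CZ)
  ε-move, top C: go to q1, push DC → (q1, 0330202, DCZ)
  read 0, top D: go to q2, push BD → (q2, 330202, BDCZ)
  read 3, top B: go to q0, push ε → (q0, 30202, DCZ)
  read 3, top D: go to q2, push C → (q2, 0202, CCZ)
  ε-move, top C: go to q1, push DC → (q1, 0202, DCCZ)
  read 0, top D: go to q2, push BD → (q2, 202, BDCCZ)
  read 2, top B: go to q1, push ε → (q1, 02, DCCZ)
  read 0, top D: go to q2, push BD → (q2, 2, BDCCZ)
  read 2, top B: go to q1, push ε → (q1, ε, DCCZ)
All input consumed; M is in state q1.

q1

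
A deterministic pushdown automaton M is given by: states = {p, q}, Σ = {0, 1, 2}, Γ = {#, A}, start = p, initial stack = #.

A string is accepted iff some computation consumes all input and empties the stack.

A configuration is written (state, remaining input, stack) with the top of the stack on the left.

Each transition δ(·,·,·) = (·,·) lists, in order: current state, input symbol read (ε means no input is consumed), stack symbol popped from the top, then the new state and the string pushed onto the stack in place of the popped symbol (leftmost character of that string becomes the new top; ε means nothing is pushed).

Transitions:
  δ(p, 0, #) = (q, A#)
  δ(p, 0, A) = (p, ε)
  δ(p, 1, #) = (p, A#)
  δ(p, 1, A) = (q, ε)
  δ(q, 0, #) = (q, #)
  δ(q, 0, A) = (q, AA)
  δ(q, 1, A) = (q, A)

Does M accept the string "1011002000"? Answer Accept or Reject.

Reject

(p, 1011002000, #)
  read 1, top #: go to p, push A# → (p, 011002000, A#)
  read 0, top A: go to p, push ε → (p, 11002000, #)
  read 1, top #: go to p, push A# → (p, 1002000, A#)
  read 1, top A: go to q, push ε → (q, 002000, #)
  read 0, top #: go to q, push # → (q, 02000, #)
  read 0, top #: go to q, push # → (q, 2000, #)
No transition applies at (q, 2000, #); input not fully consumed.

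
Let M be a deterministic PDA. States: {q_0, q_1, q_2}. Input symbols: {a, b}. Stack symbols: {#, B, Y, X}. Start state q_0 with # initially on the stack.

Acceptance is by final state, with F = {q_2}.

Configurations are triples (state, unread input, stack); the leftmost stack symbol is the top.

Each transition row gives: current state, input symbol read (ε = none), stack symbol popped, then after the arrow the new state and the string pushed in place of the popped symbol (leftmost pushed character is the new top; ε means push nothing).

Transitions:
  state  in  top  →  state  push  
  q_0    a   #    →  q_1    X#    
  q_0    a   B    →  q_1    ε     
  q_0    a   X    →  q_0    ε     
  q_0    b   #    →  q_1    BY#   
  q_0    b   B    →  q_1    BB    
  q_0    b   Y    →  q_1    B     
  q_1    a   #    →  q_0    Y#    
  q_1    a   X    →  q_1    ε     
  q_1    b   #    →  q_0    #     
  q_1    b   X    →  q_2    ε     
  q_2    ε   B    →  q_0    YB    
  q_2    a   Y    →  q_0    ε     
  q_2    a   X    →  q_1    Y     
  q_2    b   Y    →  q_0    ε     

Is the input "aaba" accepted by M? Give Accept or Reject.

(q_0, aaba, #)
  read a, top #: go to q_1, push X# → (q_1, aba, X#)
  read a, top X: go to q_1, push ε → (q_1, ba, #)
  read b, top #: go to q_0, push # → (q_0, a, #)
  read a, top #: go to q_1, push X# → (q_1, ε, X#)
All input consumed; state q_1 ∉ F and no further ε-move applies.

Reject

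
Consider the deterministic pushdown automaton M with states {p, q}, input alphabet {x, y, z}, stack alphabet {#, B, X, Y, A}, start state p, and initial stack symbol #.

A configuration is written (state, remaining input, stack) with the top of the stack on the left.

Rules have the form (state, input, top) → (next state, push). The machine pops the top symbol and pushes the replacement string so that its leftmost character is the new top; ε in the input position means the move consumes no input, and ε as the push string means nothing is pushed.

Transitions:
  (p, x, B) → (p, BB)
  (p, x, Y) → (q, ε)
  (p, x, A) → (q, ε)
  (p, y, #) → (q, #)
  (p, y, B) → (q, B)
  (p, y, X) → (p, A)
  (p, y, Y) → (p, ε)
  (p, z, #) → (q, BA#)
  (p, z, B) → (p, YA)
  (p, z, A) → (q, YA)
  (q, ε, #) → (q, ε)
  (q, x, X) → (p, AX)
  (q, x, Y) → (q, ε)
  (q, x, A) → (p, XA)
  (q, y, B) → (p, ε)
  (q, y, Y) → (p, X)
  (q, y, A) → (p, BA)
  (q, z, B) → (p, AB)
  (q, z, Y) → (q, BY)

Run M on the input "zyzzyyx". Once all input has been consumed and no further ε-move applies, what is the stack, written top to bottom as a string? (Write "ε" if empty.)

(p, zyzzyyx, #)
  read z, top #: go to q, push BA# → (q, yzzyyx, BA#)
  read y, top B: go to p, push ε → (p, zzyyx, A#)
  read z, top A: go to q, push YA → (q, zyyx, YA#)
  read z, top Y: go to q, push BY → (q, yyx, BYA#)
  read y, top B: go to p, push ε → (p, yx, YA#)
  read y, top Y: go to p, push ε → (p, x, A#)
  read x, top A: go to q, push ε → (q, ε, #)
  ε-move, top #: go to q, push ε → (q, ε, ε)
All input consumed in state q with stack ε.

ε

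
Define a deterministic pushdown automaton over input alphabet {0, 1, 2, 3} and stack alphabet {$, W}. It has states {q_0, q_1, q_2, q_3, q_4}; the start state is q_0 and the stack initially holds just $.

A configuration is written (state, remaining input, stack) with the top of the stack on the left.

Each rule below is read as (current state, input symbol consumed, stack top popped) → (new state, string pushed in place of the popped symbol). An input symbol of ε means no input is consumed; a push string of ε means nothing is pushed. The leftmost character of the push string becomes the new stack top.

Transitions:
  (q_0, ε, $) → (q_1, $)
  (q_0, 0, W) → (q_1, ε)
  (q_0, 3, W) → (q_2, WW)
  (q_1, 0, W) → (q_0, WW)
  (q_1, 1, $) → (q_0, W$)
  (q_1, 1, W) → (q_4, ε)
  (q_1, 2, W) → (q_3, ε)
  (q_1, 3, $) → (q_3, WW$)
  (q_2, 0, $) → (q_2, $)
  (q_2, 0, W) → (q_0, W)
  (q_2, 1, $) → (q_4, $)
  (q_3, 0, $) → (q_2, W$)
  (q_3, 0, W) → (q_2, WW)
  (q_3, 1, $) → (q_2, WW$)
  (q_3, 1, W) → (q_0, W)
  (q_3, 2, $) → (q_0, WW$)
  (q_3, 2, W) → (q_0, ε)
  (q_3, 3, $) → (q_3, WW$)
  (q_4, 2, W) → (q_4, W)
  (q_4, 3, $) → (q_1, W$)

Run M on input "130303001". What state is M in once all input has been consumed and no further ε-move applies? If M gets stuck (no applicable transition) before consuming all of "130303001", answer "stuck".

q_4

(q_0, 130303001, $) ⊢ (q_1, 130303001, $) ⊢ (q_0, 30303001, W$) ⊢ (q_2, 0303001, WW$) ⊢ (q_0, 303001, WW$) ⊢ (q_2, 03001, WWW$) ⊢ (q_0, 3001, WWW$) ⊢ (q_2, 001, WWWW$) ⊢ (q_0, 01, WWWW$) ⊢ (q_1, 1, WWW$) ⊢ (q_4, ε, WW$)
All input consumed; M is in state q_4.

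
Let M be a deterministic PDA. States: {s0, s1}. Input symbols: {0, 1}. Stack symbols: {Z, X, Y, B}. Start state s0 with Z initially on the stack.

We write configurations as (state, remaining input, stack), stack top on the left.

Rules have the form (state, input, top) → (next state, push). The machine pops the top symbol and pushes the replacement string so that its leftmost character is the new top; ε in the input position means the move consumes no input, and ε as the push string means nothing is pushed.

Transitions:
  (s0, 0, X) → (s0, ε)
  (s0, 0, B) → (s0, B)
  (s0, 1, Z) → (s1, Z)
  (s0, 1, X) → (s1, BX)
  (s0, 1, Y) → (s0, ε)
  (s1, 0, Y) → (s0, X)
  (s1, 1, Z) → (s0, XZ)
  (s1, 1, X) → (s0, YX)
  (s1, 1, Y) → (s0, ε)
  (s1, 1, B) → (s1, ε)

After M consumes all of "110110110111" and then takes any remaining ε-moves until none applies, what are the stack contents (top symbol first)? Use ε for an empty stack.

(s0, 110110110111, Z)
  read 1, top Z: go to s1, push Z → (s1, 10110110111, Z)
  read 1, top Z: go to s0, push XZ → (s0, 0110110111, XZ)
  read 0, top X: go to s0, push ε → (s0, 110110111, Z)
  read 1, top Z: go to s1, push Z → (s1, 10110111, Z)
  read 1, top Z: go to s0, push XZ → (s0, 0110111, XZ)
  read 0, top X: go to s0, push ε → (s0, 110111, Z)
  read 1, top Z: go to s1, push Z → (s1, 10111, Z)
  read 1, top Z: go to s0, push XZ → (s0, 0111, XZ)
  read 0, top X: go to s0, push ε → (s0, 111, Z)
  read 1, top Z: go to s1, push Z → (s1, 11, Z)
  read 1, top Z: go to s0, push XZ → (s0, 1, XZ)
  read 1, top X: go to s1, push BX → (s1, ε, BXZ)
All input consumed in state s1 with stack BXZ.

BXZ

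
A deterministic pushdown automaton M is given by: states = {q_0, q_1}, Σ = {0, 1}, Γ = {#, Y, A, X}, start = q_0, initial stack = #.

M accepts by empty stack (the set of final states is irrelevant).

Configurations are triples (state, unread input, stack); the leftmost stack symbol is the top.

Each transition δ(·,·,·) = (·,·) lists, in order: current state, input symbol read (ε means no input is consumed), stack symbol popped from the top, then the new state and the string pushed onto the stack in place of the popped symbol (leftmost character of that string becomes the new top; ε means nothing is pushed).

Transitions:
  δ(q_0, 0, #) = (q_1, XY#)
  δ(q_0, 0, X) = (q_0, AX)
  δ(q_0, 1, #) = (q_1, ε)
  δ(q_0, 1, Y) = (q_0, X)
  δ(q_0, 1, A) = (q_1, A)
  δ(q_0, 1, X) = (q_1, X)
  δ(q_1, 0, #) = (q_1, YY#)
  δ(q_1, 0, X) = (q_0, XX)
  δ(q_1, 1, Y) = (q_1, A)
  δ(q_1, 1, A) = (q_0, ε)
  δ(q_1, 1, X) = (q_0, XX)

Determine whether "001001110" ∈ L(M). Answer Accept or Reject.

(q_0, 001001110, #) ⊢ (q_1, 01001110, XY#) ⊢ (q_0, 1001110, XXY#) ⊢ (q_1, 001110, XXY#) ⊢ (q_0, 01110, XXXY#) ⊢ (q_0, 1110, AXXXY#) ⊢ (q_1, 110, AXXXY#) ⊢ (q_0, 10, XXXY#) ⊢ (q_1, 0, XXXY#) ⊢ (q_0, ε, XXXXY#)
All input consumed; stack is XXXXY#, not empty, and no further ε-move applies.

Reject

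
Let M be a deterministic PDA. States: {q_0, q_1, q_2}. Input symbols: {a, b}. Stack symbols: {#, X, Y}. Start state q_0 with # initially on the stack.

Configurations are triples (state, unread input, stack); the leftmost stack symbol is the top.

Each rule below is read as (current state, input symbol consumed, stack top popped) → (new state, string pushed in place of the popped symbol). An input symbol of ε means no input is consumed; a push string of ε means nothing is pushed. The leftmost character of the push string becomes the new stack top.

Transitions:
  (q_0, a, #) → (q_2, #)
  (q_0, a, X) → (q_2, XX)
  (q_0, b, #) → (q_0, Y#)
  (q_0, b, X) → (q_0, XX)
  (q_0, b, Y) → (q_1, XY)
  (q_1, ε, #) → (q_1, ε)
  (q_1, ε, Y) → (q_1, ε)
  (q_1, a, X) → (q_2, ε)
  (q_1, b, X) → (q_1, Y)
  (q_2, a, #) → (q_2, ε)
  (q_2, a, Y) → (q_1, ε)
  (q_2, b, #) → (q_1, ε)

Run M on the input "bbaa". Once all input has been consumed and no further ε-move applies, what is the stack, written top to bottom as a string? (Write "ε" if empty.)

ε

(q_0, bbaa, #) ⊢ (q_0, baa, Y#) ⊢ (q_1, aa, XY#) ⊢ (q_2, a, Y#) ⊢ (q_1, ε, #) ⊢ (q_1, ε, ε)
All input consumed in state q_1 with stack ε.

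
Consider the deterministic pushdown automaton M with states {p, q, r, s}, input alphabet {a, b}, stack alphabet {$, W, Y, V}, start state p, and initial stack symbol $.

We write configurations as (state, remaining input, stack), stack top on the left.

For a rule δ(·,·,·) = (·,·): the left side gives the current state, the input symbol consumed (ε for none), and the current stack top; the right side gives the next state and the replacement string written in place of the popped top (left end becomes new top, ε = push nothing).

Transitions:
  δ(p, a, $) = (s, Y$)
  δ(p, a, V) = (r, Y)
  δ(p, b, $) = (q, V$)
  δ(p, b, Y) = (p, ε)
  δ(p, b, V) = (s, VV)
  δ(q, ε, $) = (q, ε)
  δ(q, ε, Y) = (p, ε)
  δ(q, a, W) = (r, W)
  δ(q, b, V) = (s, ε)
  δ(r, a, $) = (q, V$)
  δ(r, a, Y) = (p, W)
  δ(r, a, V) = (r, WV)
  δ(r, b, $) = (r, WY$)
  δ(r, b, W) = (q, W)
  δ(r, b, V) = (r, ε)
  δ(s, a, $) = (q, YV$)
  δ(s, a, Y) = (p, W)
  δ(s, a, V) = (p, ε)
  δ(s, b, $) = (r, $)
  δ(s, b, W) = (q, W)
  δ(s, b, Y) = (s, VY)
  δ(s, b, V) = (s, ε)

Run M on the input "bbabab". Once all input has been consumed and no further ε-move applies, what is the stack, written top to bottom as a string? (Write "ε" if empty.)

(p, bbabab, $)
  read b, top $: go to q, push V$ → (q, babab, V$)
  read b, top V: go to s, push ε → (s, abab, $)
  read a, top $: go to q, push YV$ → (q, bab, YV$)
  ε-move, top Y: go to p, push ε → (p, bab, V$)
  read b, top V: go to s, push VV → (s, ab, VV$)
  read a, top V: go to p, push ε → (p, b, V$)
  read b, top V: go to s, push VV → (s, ε, VV$)
All input consumed in state s with stack VV$.

VV$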